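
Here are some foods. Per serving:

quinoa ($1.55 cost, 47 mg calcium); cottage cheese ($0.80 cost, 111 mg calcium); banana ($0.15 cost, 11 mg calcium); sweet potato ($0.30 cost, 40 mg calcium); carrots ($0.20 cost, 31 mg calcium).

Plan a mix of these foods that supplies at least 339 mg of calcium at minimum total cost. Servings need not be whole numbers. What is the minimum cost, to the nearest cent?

Cost per mg of calcium: carrots $0.0065, cottage cheese $0.0072, sweet potato $0.0075, banana $0.0136, quinoa $0.0330.
With no serving limits, use only carrots: 339 mg / 31 mg = 10.94 servings × $0.20 = $2.19.

$2.19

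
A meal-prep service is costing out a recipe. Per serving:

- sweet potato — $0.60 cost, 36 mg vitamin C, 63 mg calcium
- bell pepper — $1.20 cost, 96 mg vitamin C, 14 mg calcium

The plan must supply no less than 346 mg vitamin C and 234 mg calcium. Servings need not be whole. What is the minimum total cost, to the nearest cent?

$4.80

The cheapest plan sits at a corner of the feasible region — with two constraints it uses at most two foods.
sweet potato only: max(346/36, 234/63) = 9.611 servings → $5.77.
bell pepper only: max(346/96, 234/14) = 16.71 servings → $20.06.
sweet potato + bell pepper with both tight: 3.178 servings and 2.412 servings → $4.80.
Cheapest feasible corner: $4.80.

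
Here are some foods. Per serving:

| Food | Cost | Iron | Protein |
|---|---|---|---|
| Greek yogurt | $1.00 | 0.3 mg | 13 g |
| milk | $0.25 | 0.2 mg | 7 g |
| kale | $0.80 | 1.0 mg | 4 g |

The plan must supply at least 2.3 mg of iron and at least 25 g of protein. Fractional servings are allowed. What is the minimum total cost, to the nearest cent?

$2.07

Greek yogurt only: max(2.3/0.3, 25/13) = 7.667 servings → $7.67.
milk only: max(2.3/0.2, 25/7) = 11.5 servings → $2.88.
kale only: max(2.3/1.0, 25/4) = 6.25 servings → $5.00.
Greek yogurt + milk with both targets exact would need a negative amount; discard.
Greek yogurt + kale with both tight: 1.339 servings and 1.898 servings → $2.86.
milk + kale with both tight: 2.548 servings and 1.79 servings → $2.07.
So the least-cost plan costs $2.07.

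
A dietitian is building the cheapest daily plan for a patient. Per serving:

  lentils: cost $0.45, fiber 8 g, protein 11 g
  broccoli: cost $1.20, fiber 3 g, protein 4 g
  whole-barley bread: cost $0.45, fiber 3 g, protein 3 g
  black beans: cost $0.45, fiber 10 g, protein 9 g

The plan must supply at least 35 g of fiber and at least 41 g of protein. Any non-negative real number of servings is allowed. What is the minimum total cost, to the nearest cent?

$1.80

lentils only: max(35/8, 41/11) = 4.375 servings → $1.97.
broccoli only: max(35/3, 41/4) = 11.67 servings → $14.00.
whole-barley bread only: max(35/3, 41/3) = 13.67 servings → $6.15.
black beans only: max(35/10, 41/9) = 4.556 servings → $2.05.
lentils + broccoli: intersection lies outside the first quadrant.
lentils + whole-barley bread with both tight: 2 servings and 6.333 servings → $3.75.
lentils + black beans with both tight: 2.5 servings and 1.5 servings → $1.80.
broccoli + whole-barley bread with both tight: 6 servings and 5.667 servings → $9.75.
broccoli + black beans with both tight: 7.308 servings and 1.308 servings → $9.36.
whole-barley bread + black beans with both targets exact would need a negative amount; discard.
Cheapest feasible corner: $1.80.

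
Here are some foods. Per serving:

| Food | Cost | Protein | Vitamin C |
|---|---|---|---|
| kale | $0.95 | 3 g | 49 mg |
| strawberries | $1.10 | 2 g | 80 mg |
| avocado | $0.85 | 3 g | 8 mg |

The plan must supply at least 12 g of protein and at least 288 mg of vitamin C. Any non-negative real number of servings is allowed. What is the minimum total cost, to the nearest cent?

$4.71

An LP optimum is at a vertex; with two nutrient constraints at most two foods are used. Check each candidate.
kale only: max(12/3, 288/49) = 5.878 servings → $5.58.
strawberries only: max(12/2, 288/80) = 6 servings → $6.60.
avocado only: max(12/3, 288/8) = 36 servings → $30.60.
kale + strawberries with both tight: 2.704 servings and 1.944 servings → $4.71.
kale + avocado with both targets exact would need a negative amount; discard.
strawberries + avocado with both tight: 3.429 servings and 1.714 servings → $5.23.
Cheapest feasible corner: $4.71.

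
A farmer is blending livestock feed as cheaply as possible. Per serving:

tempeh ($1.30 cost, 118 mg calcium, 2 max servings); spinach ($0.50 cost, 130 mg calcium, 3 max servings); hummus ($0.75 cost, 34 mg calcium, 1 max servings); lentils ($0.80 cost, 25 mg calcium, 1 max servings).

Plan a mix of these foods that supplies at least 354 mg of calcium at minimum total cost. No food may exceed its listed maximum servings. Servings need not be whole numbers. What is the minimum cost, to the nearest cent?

Cost per mg of calcium: spinach $0.0038, tempeh $0.0110, hummus $0.0221, lentils $0.0320.
Take 2.723 servings of spinach: +354.0 mg calcium for $1.36 (total $1.36, still need 0.0 mg).
Filling from the cheapest source first is optimal under one linear minimum: $1.36.

$1.36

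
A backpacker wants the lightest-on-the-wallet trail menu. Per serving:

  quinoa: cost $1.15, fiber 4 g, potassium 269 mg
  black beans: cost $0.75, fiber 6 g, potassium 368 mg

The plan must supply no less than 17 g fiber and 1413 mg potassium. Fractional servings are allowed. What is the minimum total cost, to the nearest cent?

Check every corner: each single food scaled to meet both minima, and each pair solved so both constraints bind.
quinoa only: max(17/4, 1413/269) = 5.253 servings → $6.04.
black beans only: max(17/6, 1413/368) = 3.84 servings → $2.88.
quinoa + black beans: intersection lies outside the first quadrant.
The minimum over all feasible corners is $2.88.

$2.88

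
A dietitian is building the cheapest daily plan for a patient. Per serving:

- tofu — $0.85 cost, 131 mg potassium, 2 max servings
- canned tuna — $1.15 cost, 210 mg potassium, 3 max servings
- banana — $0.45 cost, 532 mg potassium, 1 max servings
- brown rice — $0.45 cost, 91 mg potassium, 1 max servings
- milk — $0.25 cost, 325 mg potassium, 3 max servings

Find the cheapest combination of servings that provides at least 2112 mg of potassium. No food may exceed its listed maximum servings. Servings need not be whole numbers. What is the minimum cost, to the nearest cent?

Cost per mg of potassium: milk $0.0008, banana $0.0008, brown rice $0.0049, canned tuna $0.0055, tofu $0.0065.
Take 3 servings of milk: +975.0 mg potassium for $0.75 (total $0.75, still need 1137.0 mg).
Take 1 serving of banana: +532.0 mg potassium for $0.45 (total $1.20, still need 605.0 mg).
Take 1 serving of brown rice: +91.0 mg potassium for $0.45 (total $1.65, still need 514.0 mg).
Take 2.448 servings of canned tuna: +514.0 mg potassium for $2.81 (total $4.46, still need 0.0 mg).
Greedy by cheapest-per-mg is optimal for a single linear constraint, so the minimum cost is $4.46.

$4.46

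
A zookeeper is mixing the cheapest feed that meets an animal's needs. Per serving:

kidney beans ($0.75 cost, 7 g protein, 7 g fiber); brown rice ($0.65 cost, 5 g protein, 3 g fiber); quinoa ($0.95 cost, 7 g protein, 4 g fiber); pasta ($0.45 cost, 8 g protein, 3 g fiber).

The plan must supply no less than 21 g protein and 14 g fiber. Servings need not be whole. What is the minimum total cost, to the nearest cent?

$1.68

With two linear requirements the optimum uses one or two foods; enumerate the corners.
kidney beans only: max(21/7, 14/7) = 3 servings → $2.25.
brown rice only: max(21/5, 14/3) = 4.667 servings → $3.03.
quinoa only: max(21/7, 14/4) = 3.5 servings → $3.33.
pasta only: max(21/8, 14/3) = 4.667 servings → $2.10.
kidney beans + brown rice with both tight: 0.5 servings and 3.5 servings → $2.65.
kidney beans + quinoa with both tight: 0.6667 servings and 2.333 servings → $2.72.
kidney beans + pasta with both tight: 1.4 servings and 1.4 servings → $1.68.
brown rice + quinoa: the both-tight solution has a negative serving — not a feasible corner.
brown rice + pasta with both targets exact would need a negative amount; discard.
quinoa + pasta: the both-tight solution has a negative serving — not a feasible corner.
The minimum over all feasible corners is $1.68.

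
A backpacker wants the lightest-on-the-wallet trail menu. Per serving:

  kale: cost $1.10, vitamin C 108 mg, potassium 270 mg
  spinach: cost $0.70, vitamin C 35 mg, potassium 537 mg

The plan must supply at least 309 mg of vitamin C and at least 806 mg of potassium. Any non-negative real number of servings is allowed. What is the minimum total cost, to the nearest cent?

$3.17

At the optimum either one food covers both requirements or two foods hit both targets exactly; no other combination can be cheaper.
kale only: max(309/108, 806/270) = 2.985 servings → $3.28.
spinach only: max(309/35, 806/537) = 8.829 servings → $6.18.
kale + spinach with both tight: 2.837 servings and 0.07453 servings → $3.17.
So the least-cost plan costs $3.17.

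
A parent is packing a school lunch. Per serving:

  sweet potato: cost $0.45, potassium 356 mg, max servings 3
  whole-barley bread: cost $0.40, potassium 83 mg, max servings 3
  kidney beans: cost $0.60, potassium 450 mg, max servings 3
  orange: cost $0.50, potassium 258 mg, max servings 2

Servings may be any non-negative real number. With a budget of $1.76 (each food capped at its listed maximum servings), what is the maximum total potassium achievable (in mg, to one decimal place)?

Potassium per dollar: sweet potato 791.1, kidney beans 750, orange 516, whole-barley bread 207.5.
Take 3 servings of sweet potato: spends $1.35, +1068.0 mg potassium (running total 1068.0 mg).
Take 0.6833 servings of kidney beans: spends $0.41, +307.5 mg potassium (running total 1375.5 mg).
Greedy by best ratio exhausts the cost allowance optimally: 1375.5 mg.

1375.5 mg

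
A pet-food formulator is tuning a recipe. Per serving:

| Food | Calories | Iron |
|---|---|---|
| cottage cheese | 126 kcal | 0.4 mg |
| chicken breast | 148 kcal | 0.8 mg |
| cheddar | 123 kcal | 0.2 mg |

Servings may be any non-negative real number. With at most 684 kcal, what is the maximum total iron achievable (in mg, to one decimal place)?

Iron per kcal: chicken breast 0.005405, cottage cheese 0.003175, cheddar 0.001626.
With no serving limits, spend the whole calories allowance on chicken breast: 684 kcal / 148 kcal × 0.8 mg = 3.7 mg.

3.7 mg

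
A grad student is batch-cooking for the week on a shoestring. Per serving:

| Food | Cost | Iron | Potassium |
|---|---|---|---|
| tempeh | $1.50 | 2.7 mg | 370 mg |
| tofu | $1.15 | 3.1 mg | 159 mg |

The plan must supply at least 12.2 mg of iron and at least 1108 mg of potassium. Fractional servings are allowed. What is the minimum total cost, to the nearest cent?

$5.56

A basic optimal solution has at most two foods positive. Try each food alone and each pair with both targets met exactly.
tempeh only: max(12.2/2.7, 1108/370) = 4.519 servings → $6.78.
tofu only: max(12.2/3.1, 1108/159) = 6.969 servings → $8.01.
tempeh + tofu with both tight: 2.083 servings and 2.121 servings → $5.56.
So the least-cost plan costs $5.56.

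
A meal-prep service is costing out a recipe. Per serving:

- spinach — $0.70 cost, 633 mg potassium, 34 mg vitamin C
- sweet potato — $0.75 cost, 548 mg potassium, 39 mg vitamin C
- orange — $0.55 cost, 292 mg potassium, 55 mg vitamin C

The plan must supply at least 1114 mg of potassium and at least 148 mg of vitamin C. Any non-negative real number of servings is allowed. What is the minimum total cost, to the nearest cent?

$1.74

Two binding constraints pin down two serving amounts, so the optimal mix uses at most two foods. The candidates are each food alone (scaled to the tighter of potassium/vitamin C) and each pair with both constraints tight.
spinach only: max(1114/633, 148/34) = 4.353 servings → $3.05.
sweet potato only: max(1114/548, 148/39) = 3.795 servings → $2.85.
orange only: max(1114/292, 148/55) = 3.815 servings → $2.10.
spinach + sweet potato with both targets exact would need a negative amount; discard.
spinach + orange with both tight: 0.7254 servings and 2.242 servings → $1.74.
sweet potato + orange with both tight: 0.9628 servings and 2.008 servings → $1.83.
The minimum over all feasible corners is $1.74.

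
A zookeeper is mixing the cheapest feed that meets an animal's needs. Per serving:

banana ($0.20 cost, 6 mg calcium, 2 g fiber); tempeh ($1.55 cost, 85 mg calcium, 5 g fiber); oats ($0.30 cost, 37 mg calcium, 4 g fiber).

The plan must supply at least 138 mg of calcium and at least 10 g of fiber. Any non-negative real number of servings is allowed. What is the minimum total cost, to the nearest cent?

$1.12

banana only: max(138/6, 10/2) = 23 servings → $4.60.
tempeh only: max(138/85, 10/5) = 2 servings → $3.10.
oats only: max(138/37, 10/4) = 3.73 servings → $1.12.
banana + tempeh with both tight: 1.143 servings and 1.543 servings → $2.62.
banana + oats with both targets exact would need a negative amount; discard.
tempeh + oats with both tight: 1.174 servings and 1.032 servings → $2.13.
So the least-cost plan costs $1.12.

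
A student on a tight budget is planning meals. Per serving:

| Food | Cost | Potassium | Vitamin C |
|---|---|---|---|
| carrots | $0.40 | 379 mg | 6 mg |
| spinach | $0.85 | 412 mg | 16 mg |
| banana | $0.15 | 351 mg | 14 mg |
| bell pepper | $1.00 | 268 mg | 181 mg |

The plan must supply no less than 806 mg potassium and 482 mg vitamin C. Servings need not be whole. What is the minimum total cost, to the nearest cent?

carrots only: max(806/379, 482/6) = 80.33 servings → $32.13.
spinach only: max(806/412, 482/16) = 30.12 servings → $25.61.
banana only: max(806/351, 482/14) = 34.43 servings → $5.16.
bell pepper only: max(806/268, 482/181) = 3.007 servings → $3.01.
carrots + spinach: intersection lies outside the first quadrant.
carrots + banana with both targets exact would need a negative amount; discard.
carrots + bell pepper with both tight: 0.2494 servings and 2.655 servings → $2.75.
spinach + banana: the both-tight solution has a negative serving — not a feasible corner.
spinach + bell pepper with both tight: 0.2377 servings and 2.642 servings → $2.84.
banana + bell pepper with both tight: 0.2795 servings and 2.641 servings → $2.68.
Cheapest feasible corner: $2.68.

$2.68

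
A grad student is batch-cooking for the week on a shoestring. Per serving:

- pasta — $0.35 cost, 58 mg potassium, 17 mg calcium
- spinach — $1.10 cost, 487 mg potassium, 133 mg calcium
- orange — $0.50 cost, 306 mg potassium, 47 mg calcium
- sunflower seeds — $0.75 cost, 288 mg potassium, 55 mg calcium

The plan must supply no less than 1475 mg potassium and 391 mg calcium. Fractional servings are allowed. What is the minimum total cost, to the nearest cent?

Two binding constraints pin down two serving amounts, so the optimal mix uses at most two foods. The candidates are each food alone (scaled to the tighter of potassium/calcium) and each pair with both constraints tight.
pasta only: max(1475/58, 391/17) = 25.43 servings → $8.90.
spinach only: max(1475/487, 391/133) = 3.029 servings → $3.33.
orange only: max(1475/306, 391/47) = 8.319 servings → $4.16.
sunflower seeds only: max(1475/288, 391/55) = 7.109 servings → $5.33.
pasta + spinach with both targets exact would need a negative amount; discard.
pasta + orange with both tight: 20.32 servings and 0.9681 servings → $7.60.
pasta + sunflower seeds with both tight: 18.45 servings and 1.405 servings → $7.51.
spinach + orange with both tight: 2.826 servings and 0.3233 servings → $3.27.
spinach + sunflower seeds with both tight: 2.733 servings and 0.4999 servings → $3.38.
orange + sunflower seeds: intersection lies outside the first quadrant.
The minimum over all feasible corners is $3.27.

$3.27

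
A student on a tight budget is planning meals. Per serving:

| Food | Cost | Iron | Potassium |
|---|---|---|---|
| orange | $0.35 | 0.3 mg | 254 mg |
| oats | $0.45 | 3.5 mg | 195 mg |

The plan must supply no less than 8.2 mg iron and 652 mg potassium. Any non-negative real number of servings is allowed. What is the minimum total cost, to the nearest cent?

$1.31

The cheapest plan sits at a corner of the feasible region — with two constraints it uses at most two foods.
orange only: max(8.2/0.3, 652/254) = 27.33 servings → $9.57.
oats only: max(8.2/3.5, 652/195) = 3.344 servings → $1.50.
orange + oats with both tight: 0.8224 servings and 2.272 servings → $1.31.
The minimum over all feasible corners is $1.31.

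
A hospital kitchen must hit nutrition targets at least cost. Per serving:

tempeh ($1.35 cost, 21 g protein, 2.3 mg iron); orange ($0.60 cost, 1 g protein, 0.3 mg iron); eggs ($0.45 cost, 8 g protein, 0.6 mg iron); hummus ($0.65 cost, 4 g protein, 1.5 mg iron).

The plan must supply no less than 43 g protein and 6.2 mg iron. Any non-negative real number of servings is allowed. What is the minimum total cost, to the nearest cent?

$3.32

tempeh only: max(43/21, 6.2/2.3) = 2.696 servings → $3.64.
orange only: max(43/1, 6.2/0.3) = 43 servings → $25.80.
eggs only: max(43/8, 6.2/0.6) = 10.33 servings → $4.65.
hummus only: max(43/4, 6.2/1.5) = 10.75 servings → $6.99.
tempeh + orange with both tight: 1.675 servings and 7.825 servings → $6.96.
tempeh + eggs: the both-tight solution has a negative serving — not a feasible corner.
tempeh + hummus with both tight: 1.78 servings and 1.404 servings → $3.32.
orange + eggs with both tight: 13.22 servings and 3.722 servings → $9.61.
orange + hummus: the both-tight solution has a negative serving — not a feasible corner.
eggs + hummus with both tight: 4.135 servings and 2.479 servings → $3.47.
So the least-cost plan costs $3.32.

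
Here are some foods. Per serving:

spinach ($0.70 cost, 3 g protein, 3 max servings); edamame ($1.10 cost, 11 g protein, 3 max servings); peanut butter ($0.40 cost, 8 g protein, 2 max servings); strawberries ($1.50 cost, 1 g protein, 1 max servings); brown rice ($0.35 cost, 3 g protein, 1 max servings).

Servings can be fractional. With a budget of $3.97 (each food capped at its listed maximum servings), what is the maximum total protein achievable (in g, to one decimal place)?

Protein per dollar: peanut butter 20, edamame 10, brown rice 8.571, spinach 4.286, strawberries 0.6667.
Take 2 servings of peanut butter: spends $0.80, +16.0 g protein (running total 16.0 g).
Take 2.882 servings of edamame: spends $3.17, +31.7 g protein (running total 47.7 g).
Filling greedily by protein-per-dollar is optimal for one linear limit, giving 47.7 g.

47.7 g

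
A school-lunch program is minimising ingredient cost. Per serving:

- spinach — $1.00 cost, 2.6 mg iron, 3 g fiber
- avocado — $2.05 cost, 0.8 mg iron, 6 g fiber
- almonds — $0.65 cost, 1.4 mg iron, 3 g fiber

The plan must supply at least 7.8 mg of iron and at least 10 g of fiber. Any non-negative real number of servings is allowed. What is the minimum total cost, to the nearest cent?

$3.08

At the optimum either one food covers both requirements or two foods hit both targets exactly; no other combination can be cheaper.
spinach only: max(7.8/2.6, 10/3) = 3.333 servings → $3.33.
avocado only: max(7.8/0.8, 10/6) = 9.75 servings → $19.99.
almonds only: max(7.8/1.4, 10/3) = 5.571 servings → $3.62.
spinach + avocado with both tight: 2.939 servings and 0.197 servings → $3.34.
spinach + almonds with both tight: 2.611 servings and 0.7222 servings → $3.08.
avocado + almonds: the both-tight solution has a negative serving — not a feasible corner.
So the least-cost plan costs $3.08.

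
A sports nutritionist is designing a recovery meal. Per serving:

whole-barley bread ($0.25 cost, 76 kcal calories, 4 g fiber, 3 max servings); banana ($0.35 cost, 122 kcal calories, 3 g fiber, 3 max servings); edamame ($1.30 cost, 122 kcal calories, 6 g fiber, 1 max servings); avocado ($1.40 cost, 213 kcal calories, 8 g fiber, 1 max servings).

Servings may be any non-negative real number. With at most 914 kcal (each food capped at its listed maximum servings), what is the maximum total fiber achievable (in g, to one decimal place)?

34.6 g

Fiber per kcal: whole-barley bread 0.05263, edamame 0.04918, avocado 0.03756, banana 0.02459.
Take 3 servings of whole-barley bread: uses 228 kcal, +12.0 g fiber (running total 12.0 g).
Take 1 serving of edamame: uses 122 kcal, +6.0 g fiber (running total 18.0 g).
Take 1 serving of avocado: uses 213 kcal, +8.0 g fiber (running total 26.0 g).
Take 2.877 servings of banana: uses 351 kcal, +8.6 g fiber (running total 34.6 g).
Greedy by best ratio exhausts the calories allowance optimally: 34.6 g.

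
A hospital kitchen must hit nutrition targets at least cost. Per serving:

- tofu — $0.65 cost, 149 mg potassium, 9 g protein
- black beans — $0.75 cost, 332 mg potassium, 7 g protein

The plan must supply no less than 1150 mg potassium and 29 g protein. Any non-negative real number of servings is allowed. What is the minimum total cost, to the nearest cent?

Two binding constraints pin down two serving amounts, so the optimal mix uses at most two foods. The candidates are each food alone (scaled to the tighter of potassium/protein) and each pair with both constraints tight.
tofu only: max(1150/149, 29/9) = 7.718 servings → $5.02.
black beans only: max(1150/332, 29/7) = 4.143 servings → $3.11.
tofu + black beans with both tight: 0.8113 servings and 3.1 servings → $2.85.
So the least-cost plan costs $2.85.

$2.85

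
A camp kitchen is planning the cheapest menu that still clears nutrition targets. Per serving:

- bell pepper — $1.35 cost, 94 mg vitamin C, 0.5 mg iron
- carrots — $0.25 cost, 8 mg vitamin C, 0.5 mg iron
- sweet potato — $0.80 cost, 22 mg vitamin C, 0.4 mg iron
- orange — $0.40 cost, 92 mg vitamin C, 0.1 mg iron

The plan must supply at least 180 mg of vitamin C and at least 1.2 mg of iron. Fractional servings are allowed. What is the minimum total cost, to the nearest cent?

$1.22

This is a tiny linear program; its minimum lies at a vertex of the feasible set. List the vertices and price them.
bell pepper only: max(180/94, 1.2/0.5) = 2.4 servings → $3.24.
carrots only: max(180/8, 1.2/0.5) = 22.5 servings → $5.62.
sweet potato only: max(180/22, 1.2/0.4) = 8.182 servings → $6.55.
orange only: max(180/92, 1.2/0.1) = 12 servings → $4.80.
bell pepper + carrots with both tight: 1.87 servings and 0.5302 servings → $2.66.
bell pepper + sweet potato with both tight: 1.714 servings and 0.8571 servings → $3.00.
bell pepper + orange: the both-tight solution has a negative serving — not a feasible corner.
carrots + sweet potato: the both-tight solution has a negative serving — not a feasible corner.
carrots + orange with both tight: 2.044 servings and 1.779 servings → $1.22.
sweet potato + orange with both tight: 2.671 servings and 1.318 servings → $2.66.
The minimum over all feasible corners is $1.22.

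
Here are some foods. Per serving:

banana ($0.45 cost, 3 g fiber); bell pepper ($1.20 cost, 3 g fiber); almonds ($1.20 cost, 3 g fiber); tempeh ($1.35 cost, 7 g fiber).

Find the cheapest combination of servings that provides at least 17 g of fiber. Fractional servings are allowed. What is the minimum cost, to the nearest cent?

Cost per g of fiber: banana $0.1500, tempeh $0.1929, bell pepper $0.4000, almonds $0.4000.
With no serving limits, use only banana: 17 g / 3 g = 5.667 servings × $0.45 = $2.55.

$2.55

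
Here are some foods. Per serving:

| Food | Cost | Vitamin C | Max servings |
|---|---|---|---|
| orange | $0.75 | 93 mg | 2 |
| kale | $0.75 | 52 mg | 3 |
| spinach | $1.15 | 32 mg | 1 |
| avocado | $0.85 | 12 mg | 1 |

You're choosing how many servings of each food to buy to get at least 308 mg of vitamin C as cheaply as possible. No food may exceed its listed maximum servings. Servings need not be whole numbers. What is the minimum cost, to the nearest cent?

$3.26

Cost per mg of vitamin C: orange $0.0081, kale $0.0144, spinach $0.0359, avocado $0.0708.
Take 2 servings of orange: +186.0 mg vitamin C for $1.50 (total $1.50, still need 122.0 mg).
Take 2.346 servings of kale: +122.0 mg vitamin C for $1.76 (total $3.26, still need 0.0 mg).
Greedy by cheapest-per-mg is optimal for a single linear constraint, so the minimum cost is $3.26.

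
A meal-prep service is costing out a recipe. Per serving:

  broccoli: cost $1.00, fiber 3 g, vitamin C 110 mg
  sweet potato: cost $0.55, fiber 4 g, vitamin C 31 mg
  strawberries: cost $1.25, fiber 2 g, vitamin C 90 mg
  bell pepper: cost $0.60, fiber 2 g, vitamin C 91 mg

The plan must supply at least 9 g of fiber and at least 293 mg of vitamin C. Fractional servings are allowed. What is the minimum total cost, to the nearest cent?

At the optimum either one food covers both requirements or two foods hit both targets exactly; no other combination can be cheaper.
broccoli only: max(9/3, 293/110) = 3 servings → $3.00.
sweet potato only: max(9/4, 293/31) = 9.452 servings → $5.20.
strawberries only: max(9/2, 293/90) = 4.5 servings → $5.62.
bell pepper only: max(9/2, 293/91) = 4.5 servings → $2.70.
broccoli + sweet potato with both tight: 2.573 servings and 0.3199 servings → $2.75.
broccoli + strawberries: the both-tight solution has a negative serving — not a feasible corner.
broccoli + bell pepper with both targets exact would need a negative amount; discard.
sweet potato + strawberries with both tight: 0.7517 servings and 2.997 servings → $4.16.
sweet potato + bell pepper with both tight: 0.7715 servings and 2.957 servings → $2.20.
strawberries + bell pepper with both targets exact would need a negative amount; discard.
So the least-cost plan costs $2.20.

$2.20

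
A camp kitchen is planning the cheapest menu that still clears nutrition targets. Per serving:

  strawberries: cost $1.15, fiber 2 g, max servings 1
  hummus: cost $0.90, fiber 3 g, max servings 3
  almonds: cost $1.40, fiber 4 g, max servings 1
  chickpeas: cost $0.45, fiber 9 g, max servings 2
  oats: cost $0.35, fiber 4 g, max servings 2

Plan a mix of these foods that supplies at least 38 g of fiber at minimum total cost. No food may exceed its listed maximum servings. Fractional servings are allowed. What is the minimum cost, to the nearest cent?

$5.35

Cost per g of fiber: chickpeas $0.0500, oats $0.0875, hummus $0.3000, almonds $0.3500, strawberries $0.5750.
Take 2 servings of chickpeas: +18.0 g fiber for $0.90 (total $0.90, still need 20.0 g).
Take 2 servings of oats: +8.0 g fiber for $0.70 (total $1.60, still need 12.0 g).
Take 3 servings of hummus: +9.0 g fiber for $2.70 (total $4.30, still need 3.0 g).
Take 0.75 servings of almonds: +3.0 g fiber for $1.05 (total $5.35, still need 0.0 g).
Greedy by cheapest-per-g is optimal for a single linear constraint, so the minimum cost is $5.35.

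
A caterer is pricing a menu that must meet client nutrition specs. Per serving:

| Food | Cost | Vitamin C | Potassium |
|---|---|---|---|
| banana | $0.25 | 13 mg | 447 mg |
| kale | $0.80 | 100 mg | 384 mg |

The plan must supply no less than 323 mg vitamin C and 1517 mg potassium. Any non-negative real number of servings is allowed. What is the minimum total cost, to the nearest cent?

With two linear requirements the optimum uses one or two foods; enumerate the corners.
banana only: max(323/13, 1517/447) = 24.85 servings → $6.21.
kale only: max(323/100, 1517/384) = 3.951 servings → $3.16.
banana + kale with both tight: 0.6968 servings and 3.139 servings → $2.69.
Cheapest feasible corner: $2.69.

$2.69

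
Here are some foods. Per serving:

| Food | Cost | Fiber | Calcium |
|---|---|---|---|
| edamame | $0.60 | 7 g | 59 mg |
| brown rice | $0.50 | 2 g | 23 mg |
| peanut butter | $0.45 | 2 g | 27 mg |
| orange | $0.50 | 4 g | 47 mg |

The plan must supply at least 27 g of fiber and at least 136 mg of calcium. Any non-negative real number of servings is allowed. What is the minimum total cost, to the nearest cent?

$2.31

Compare the cost at each extreme point of the feasible region.
edamame only: max(27/7, 136/59) = 3.857 servings → $2.31.
brown rice only: max(27/2, 136/23) = 13.5 servings → $6.75.
peanut butter only: max(27/2, 136/27) = 13.5 servings → $6.08.
orange only: max(27/4, 136/47) = 6.75 servings → $3.38.
edamame + brown rice: intersection lies outside the first quadrant.
edamame + peanut butter with both targets exact would need a negative amount; discard.
edamame + orange: intersection lies outside the first quadrant.
brown rice + peanut butter: the both-tight solution has a negative serving — not a feasible corner.
brown rice + orange: the both-tight solution has a negative serving — not a feasible corner.
peanut butter + orange: intersection lies outside the first quadrant.
Cheapest feasible corner: $2.31.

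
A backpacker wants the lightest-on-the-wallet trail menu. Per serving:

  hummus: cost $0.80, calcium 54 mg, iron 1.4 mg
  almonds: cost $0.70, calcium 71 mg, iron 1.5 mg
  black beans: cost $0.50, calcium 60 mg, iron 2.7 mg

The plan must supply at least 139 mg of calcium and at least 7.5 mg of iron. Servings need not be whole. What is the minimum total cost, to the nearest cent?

A basic optimal solution has at most two foods positive. Try each food alone and each pair with both targets met exactly.
hummus only: max(139/54, 7.5/1.4) = 5.357 servings → $4.29.
almonds only: max(139/71, 7.5/1.5) = 5 servings → $3.50.
black beans only: max(139/60, 7.5/2.7) = 2.778 servings → $1.39.
hummus + almonds: the both-tight solution has a negative serving — not a feasible corner.
hummus + black beans: the both-tight solution has a negative serving — not a feasible corner.
almonds + black beans with both targets exact would need a negative amount; discard.
So the least-cost plan costs $1.39.

$1.39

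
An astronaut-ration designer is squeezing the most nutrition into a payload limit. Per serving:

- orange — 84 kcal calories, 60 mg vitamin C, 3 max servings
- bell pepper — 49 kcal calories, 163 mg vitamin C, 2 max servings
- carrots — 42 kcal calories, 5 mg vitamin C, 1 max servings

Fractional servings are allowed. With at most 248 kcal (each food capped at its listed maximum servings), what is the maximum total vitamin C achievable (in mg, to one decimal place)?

433.1 mg

Vitamin C per kcal: bell pepper 3.327, orange 0.7143, carrots 0.119.
Take 2 servings of bell pepper: uses 98 kcal, +326.0 mg vitamin C (running total 326.0 mg).
Take 1.786 servings of orange: uses 150 kcal, +107.1 mg vitamin C (running total 433.1 mg).
Greedy by best ratio exhausts the calories allowance optimally: 433.1 mg.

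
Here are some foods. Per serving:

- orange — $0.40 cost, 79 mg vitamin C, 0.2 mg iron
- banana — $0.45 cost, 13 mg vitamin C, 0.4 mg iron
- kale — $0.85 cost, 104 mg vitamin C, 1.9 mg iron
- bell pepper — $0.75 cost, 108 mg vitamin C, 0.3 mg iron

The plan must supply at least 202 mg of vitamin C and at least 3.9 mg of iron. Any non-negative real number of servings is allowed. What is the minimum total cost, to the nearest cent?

$1.74

Check every corner: each single food scaled to meet both minima, and each pair solved so both constraints bind.
orange only: max(202/79, 3.9/0.2) = 19.5 servings → $7.80.
banana only: max(202/13, 3.9/0.4) = 15.54 servings → $6.99.
kale only: max(202/104, 3.9/1.9) = 2.053 servings → $1.74.
bell pepper only: max(202/108, 3.9/0.3) = 13 servings → $9.75.
orange + banana with both tight: 1.038 servings and 9.231 servings → $4.57.
orange + kale: the both-tight solution has a negative serving — not a feasible corner.
orange + bell pepper: intersection lies outside the first quadrant.
banana + kale with both tight: 1.29 servings and 1.781 servings → $2.09.
banana + bell pepper with both tight: 9.176 servings and 0.7659 servings → $4.70.
kale + bell pepper: intersection lies outside the first quadrant.
The minimum over all feasible corners is $1.74.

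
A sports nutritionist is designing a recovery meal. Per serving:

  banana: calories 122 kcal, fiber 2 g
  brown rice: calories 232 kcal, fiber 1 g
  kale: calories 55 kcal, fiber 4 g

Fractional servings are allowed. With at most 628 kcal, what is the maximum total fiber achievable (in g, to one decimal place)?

Fiber per kcal: kale 0.07273, banana 0.01639, brown rice 0.00431.
With no serving limits, spend the whole calories allowance on kale: 628 kcal / 55 kcal × 4 g = 45.7 g.

45.7 g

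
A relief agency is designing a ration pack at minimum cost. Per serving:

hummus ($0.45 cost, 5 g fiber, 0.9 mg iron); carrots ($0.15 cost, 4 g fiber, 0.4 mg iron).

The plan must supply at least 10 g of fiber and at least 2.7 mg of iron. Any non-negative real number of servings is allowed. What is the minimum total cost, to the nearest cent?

$1.01

For a min-cost LP with two ≥-constraints, a basic feasible solution has at most two positive variables.
hummus only: max(10/5, 2.7/0.9) = 3 servings → $1.35.
carrots only: max(10/4, 2.7/0.4) = 6.75 servings → $1.01.
hummus + carrots: the both-tight solution has a negative serving — not a feasible corner.
Cheapest feasible corner: $1.01.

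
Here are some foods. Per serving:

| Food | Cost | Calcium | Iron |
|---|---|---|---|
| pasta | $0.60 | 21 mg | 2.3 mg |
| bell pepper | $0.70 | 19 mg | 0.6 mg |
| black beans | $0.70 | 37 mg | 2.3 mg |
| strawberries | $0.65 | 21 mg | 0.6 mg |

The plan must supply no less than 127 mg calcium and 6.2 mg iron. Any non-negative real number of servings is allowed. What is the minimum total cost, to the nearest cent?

Compare the cost at each extreme point of the feasible region.
pasta only: max(127/21, 6.2/2.3) = 6.048 servings → $3.63.
bell pepper only: max(127/19, 6.2/0.6) = 10.33 servings → $7.23.
black beans only: max(127/37, 6.2/2.3) = 3.432 servings → $2.40.
strawberries only: max(127/21, 6.2/0.6) = 10.33 servings → $6.72.
pasta + bell pepper with both tight: 1.338 servings and 5.206 servings → $4.45.
pasta + black beans: the both-tight solution has a negative serving — not a feasible corner.
pasta + strawberries with both tight: 1.513 servings and 4.535 servings → $3.86.
bell pepper + black beans with both tight: 2.916 servings and 1.935 servings → $3.40.
bell pepper + strawberries with both targets exact would need a negative amount; discard.
black beans + strawberries with both tight: 2.069 servings and 2.402 servings → $3.01.
The minimum over all feasible corners is $2.40.

$2.40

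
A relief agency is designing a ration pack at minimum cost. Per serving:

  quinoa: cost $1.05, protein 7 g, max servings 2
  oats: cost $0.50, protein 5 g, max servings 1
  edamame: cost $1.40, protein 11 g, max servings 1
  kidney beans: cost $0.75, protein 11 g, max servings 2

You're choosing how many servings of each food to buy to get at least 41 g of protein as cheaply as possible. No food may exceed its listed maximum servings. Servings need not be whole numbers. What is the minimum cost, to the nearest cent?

Cost per g of protein: kidney beans $0.0682, oats $0.1000, edamame $0.1273, quinoa $0.1500.
Take 2 servings of kidney beans: +22.0 g protein for $1.50 (total $1.50, still need 19.0 g).
Take 1 serving of oats: +5.0 g protein for $0.50 (total $2.00, still need 14.0 g).
Take 1 serving of edamame: +11.0 g protein for $1.40 (total $3.40, still need 3.0 g).
Take 0.4286 servings of quinoa: +3.0 g protein for $0.45 (total $3.85, still need 0.0 g).
Greedy by cheapest-per-g is optimal for a single linear constraint, so the minimum cost is $3.85.

$3.85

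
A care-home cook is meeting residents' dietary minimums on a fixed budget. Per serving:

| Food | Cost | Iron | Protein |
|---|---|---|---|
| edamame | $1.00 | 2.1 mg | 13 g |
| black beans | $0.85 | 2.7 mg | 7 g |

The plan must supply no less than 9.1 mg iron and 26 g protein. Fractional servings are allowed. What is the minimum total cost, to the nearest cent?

$2.97

Minimising a linear cost over {iron ≥ 9.1, protein ≥ 26, servings ≥ 0} — the optimum is at a vertex, using one or two foods.
edamame only: max(9.1/2.1, 26/13) = 4.333 servings → $4.33.
black beans only: max(9.1/2.7, 26/7) = 3.714 servings → $3.16.
edamame + black beans with both tight: 0.3186 servings and 3.123 servings → $2.97.
So the least-cost plan costs $2.97.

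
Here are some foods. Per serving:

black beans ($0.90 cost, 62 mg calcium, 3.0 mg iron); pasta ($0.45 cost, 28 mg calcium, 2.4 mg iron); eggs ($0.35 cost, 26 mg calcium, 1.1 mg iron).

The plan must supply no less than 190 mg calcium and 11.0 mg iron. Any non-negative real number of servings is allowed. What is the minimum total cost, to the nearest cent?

A basic optimal solution has at most two foods positive. Try each food alone and each pair with both targets met exactly.
black beans only: max(190/62, 11.0/3.0) = 3.667 servings → $3.30.
pasta only: max(190/28, 11.0/2.4) = 6.786 servings → $3.05.
eggs only: max(190/26, 11.0/1.1) = 10 servings → $3.50.
black beans + pasta with both tight: 2.284 servings and 1.728 servings → $2.83.
black beans + eggs: the both-tight solution has a negative serving — not a feasible corner.
pasta + eggs with both tight: 2.437 servings and 4.684 servings → $2.74.
Cheapest feasible corner: $2.74.

$2.74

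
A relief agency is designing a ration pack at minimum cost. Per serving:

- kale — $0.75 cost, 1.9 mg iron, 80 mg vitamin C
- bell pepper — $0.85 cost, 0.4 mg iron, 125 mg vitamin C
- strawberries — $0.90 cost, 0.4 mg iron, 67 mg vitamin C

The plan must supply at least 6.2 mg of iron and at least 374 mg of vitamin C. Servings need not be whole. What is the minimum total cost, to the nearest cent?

$3.17

Check every corner: each single food scaled to meet both minima, and each pair solved so both constraints bind.
kale only: max(6.2/1.9, 374/80) = 4.675 servings → $3.51.
bell pepper only: max(6.2/0.4, 374/125) = 15.5 servings → $13.18.
strawberries only: max(6.2/0.4, 374/67) = 15.5 servings → $13.95.
kale + bell pepper with both tight: 3.043 servings and 1.044 servings → $3.17.
kale + strawberries with both tight: 2.789 servings and 2.252 servings → $4.12.
bell pepper + strawberries with both targets exact would need a negative amount; discard.
So the least-cost plan costs $3.17.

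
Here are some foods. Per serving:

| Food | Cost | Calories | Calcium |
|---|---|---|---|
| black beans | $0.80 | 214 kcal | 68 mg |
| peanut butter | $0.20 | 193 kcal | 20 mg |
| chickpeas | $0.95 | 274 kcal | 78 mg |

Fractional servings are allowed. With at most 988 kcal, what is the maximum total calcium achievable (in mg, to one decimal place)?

Calcium per kcal: black beans 0.3178, chickpeas 0.2847, peanut butter 0.1036.
With no serving limits, spend the whole calories allowance on black beans: 988 kcal / 214 kcal × 68 mg = 313.9 mg.

313.9 mg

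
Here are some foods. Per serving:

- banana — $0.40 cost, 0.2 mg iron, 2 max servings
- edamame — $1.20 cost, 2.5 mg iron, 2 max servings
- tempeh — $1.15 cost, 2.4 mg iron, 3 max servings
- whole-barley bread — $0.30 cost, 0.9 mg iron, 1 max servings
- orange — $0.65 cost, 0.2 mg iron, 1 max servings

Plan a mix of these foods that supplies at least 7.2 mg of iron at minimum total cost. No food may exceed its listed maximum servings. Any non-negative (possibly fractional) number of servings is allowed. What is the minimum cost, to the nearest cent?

$3.32

Cost per mg of iron: whole-barley bread $0.3333, tempeh $0.4792, edamame $0.4800, banana $2.0000, orange $3.2500.
Take 1 serving of whole-barley bread: +0.9 mg iron for $0.30 (total $0.30, still need 6.3 mg).
Take 2.625 servings of tempeh: +6.3 mg iron for $3.02 (total $3.32, still need 0.0 mg).
Greedy by cheapest-per-mg is optimal for a single linear constraint, so the minimum cost is $3.32.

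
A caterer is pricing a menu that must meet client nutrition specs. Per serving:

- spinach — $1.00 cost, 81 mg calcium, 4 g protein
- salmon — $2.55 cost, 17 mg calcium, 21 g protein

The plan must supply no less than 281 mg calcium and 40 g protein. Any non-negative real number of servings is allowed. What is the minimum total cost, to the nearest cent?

An LP optimum is at a vertex; with two nutrient constraints at most two foods are used. Check each candidate.
spinach only: max(281/81, 40/4) = 10 servings → $10.00.
salmon only: max(281/17, 40/21) = 16.53 servings → $42.15.
spinach + salmon with both tight: 3.197 servings and 1.296 servings → $6.50.
The minimum over all feasible corners is $6.50.

$6.50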